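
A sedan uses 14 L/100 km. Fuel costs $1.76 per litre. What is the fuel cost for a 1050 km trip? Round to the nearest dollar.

$259

Fuel = 14 L/100 km × 1050 km / 100 = 147 L
Cost = 147 L × $1.76/L = $258.72 ≈ $259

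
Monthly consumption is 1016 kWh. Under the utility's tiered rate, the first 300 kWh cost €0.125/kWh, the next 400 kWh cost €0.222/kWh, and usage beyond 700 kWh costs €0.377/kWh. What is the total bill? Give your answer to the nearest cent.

First 300 kWh × €0.125 = €37.50
Next 400 kWh × €0.222 = €88.80
Remaining 316 kWh × €0.377 = €119.13
Total = €245.43

€245.43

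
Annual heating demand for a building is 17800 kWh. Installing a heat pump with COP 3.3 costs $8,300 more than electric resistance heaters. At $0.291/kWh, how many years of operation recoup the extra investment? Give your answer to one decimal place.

Resistance: 17800 kWh × $0.291 = $5,179.80/yr
Heat pump: 17800 / 3.3 = 5394 kWh in → × $0.291 = $1,569.64/yr
Annual savings = $3,610.16
Payback = $8,300 / $3,610.16 = 2.3 years

2.3 years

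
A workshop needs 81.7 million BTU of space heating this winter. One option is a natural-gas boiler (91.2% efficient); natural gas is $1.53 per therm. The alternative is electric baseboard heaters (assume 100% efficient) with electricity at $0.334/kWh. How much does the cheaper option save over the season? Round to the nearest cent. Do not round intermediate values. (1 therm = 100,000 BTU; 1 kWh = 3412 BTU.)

Heat load = 81.7 × 10⁶ BTU = 81,700,000 BTU
Gas: input = 81,700,000 / 0.912 = 89,583,333 BTU = 895.8 therm → 895.8 × $1.53 = $1,370.62
Electric: 81,700,000 BTU / 3412 = 23,940 kWh → × $0.334 = $7,997.60
Difference = |$1,370.62 − $7,997.60| = $6,626.97

$6626.97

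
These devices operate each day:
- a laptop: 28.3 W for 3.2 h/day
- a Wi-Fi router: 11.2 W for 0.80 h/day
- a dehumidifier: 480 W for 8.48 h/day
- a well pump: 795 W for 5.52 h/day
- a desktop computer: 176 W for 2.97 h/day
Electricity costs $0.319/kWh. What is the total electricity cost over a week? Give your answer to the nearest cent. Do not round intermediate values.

laptop: 28.3 W × 3.2 h × 7 d = 634 Wh = 0.6339 kWh
Wi-Fi router: 11.2 W × 0.80 h × 7 d = 63 Wh = 0.06272 kWh
dehumidifier: 480 W × 8.48 h × 7 d = 28,493 Wh = 28.49 kWh
well pump: 795 W × 5.52 h × 7 d = 30,719 Wh = 30.72 kWh
desktop computer: 176 W × 2.97 h × 7 d = 3,659 Wh = 3.659 kWh
Total energy = 0.6339 + 0.06272 + 28.49 + 30.72 + 3.659 = 63.57 kWh
Cost = 63.57 kWh × $0.319 = $20.28

$20.28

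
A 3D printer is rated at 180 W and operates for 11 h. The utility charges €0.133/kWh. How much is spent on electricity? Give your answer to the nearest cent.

€0.26

Energy = 180 W × 11 h = 1,980 Wh = 1.98 kWh
Cost = 1.98 kWh × €0.133/kWh = €0.26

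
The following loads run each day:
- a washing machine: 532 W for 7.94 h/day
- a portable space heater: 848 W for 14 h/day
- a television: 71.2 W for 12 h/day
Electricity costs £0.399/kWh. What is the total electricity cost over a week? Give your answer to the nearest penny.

£47.34

washing machine: 532 W × 7.94 h × 7 d = 29,569 Wh = 29.57 kWh
portable space heater: 848 W × 14 h × 7 d = 83,104 Wh = 83.1 kWh
television: 71.2 W × 12 h × 7 d = 5,981 Wh = 5.981 kWh
Total energy = 29.57 + 83.1 + 5.981 = 118.7 kWh
Cost = 118.7 kWh × £0.399 = £47.34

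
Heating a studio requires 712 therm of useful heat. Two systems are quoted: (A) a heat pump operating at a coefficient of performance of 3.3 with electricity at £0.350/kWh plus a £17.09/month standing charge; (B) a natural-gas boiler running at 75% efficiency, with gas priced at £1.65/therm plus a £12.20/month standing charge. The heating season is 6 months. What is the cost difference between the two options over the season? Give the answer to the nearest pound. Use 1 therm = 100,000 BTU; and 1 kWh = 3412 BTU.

£676

Heat load = 712 therm × 100,000 = 71,200,000 BTU
Gas: input = 71,200,000 / 0.75 = 94,933,333 BTU = 949.3 therm → 949.3 × £1.65 = £1,566.40; + 6 × £12.20 standing = £1,639.60
Heat pump: 71,200,000 BTU / 3412 = 20,870 kWh heat; / 3.3 = 6,323 kWh in → × £0.350 = £2,213.22; + 6 × £17.09 standing = £2,315.76
Difference = |£1,639.60 − £2,315.76| = £676.16 ≈ £676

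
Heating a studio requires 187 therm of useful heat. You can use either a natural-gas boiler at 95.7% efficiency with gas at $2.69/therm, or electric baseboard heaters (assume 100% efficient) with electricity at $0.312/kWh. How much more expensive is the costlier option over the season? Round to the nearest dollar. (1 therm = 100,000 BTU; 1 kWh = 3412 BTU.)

Heat load = 187 therm × 100,000 = 18,700,000 BTU
Gas: input = 18,700,000 / 0.957 = 19,540,230 BTU = 195.4 therm → 195.4 × $2.69 = $525.63
Electric: 18,700,000 BTU / 3412 = 5,481 kWh → × $0.312 = $1,709.96
Difference = |$525.63 − $1,709.96| = $1,184.33 ≈ $1184

$1184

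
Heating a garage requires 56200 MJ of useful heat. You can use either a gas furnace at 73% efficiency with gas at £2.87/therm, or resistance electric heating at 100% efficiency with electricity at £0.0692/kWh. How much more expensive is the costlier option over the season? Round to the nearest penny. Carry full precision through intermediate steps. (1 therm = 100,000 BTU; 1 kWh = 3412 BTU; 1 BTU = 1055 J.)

Heat load = 56200 MJ = 56,200,000,000 J / 1055 = 53,270,142 BTU
Gas: input = 53,270,142 / 0.73 = 72,972,798 BTU = 729.7 therm → 729.7 × £2.87 = £2,094.32
Electric: 53,270,142 BTU / 3412 = 15,610 kWh → × £0.0692 = £1,080.39
Difference = |£2,094.32 − £1,080.39| = £1,013.93

£1013.93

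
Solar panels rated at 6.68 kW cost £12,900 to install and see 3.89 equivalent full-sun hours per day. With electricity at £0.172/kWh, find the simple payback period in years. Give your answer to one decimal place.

7.9 years

Daily generation = 6.68 kW × 3.89 h = 25.99 kWh
Annual generation = 25.99 × 365 = 9484.6 kWh
Annual savings = 9484.6 × £0.172 = £1,631.35
Payback = £12,900 / £1,631.35 = 7.91 years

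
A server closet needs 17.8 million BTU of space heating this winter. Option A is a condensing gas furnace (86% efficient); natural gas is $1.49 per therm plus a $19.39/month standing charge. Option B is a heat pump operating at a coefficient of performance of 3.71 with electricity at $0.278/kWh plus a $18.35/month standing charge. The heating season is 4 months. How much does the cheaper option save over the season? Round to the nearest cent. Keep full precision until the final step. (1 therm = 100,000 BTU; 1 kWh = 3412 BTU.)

$78.36

Heat load = 17.8 × 10⁶ BTU = 17,800,000 BTU
Gas: input = 17,800,000 / 0.86 = 20,697,674 BTU = 207 therm → 207 × $1.49 = $308.40; + 4 × $19.39 standing = $385.96
Heat pump: 17,800,000 BTU / 3412 = 5,217 kWh heat; / 3.71 = 1,406 kWh in → × $0.278 = $390.91; + 4 × $18.35 standing = $464.31
Difference = |$385.96 − $464.31| = $78.36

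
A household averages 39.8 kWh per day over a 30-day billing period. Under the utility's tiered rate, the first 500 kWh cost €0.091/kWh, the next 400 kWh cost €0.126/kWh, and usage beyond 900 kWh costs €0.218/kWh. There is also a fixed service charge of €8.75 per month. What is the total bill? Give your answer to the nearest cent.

Usage = 39.8 kWh/day × 30 days = 1194 kWh
First 500 kWh × €0.091 = €45.50
Next 400 kWh × €0.126 = €50.40
Remaining 294 kWh × €0.218 = €64.09
Energy charge = €159.99; + service €8.75 = €168.74

€168.74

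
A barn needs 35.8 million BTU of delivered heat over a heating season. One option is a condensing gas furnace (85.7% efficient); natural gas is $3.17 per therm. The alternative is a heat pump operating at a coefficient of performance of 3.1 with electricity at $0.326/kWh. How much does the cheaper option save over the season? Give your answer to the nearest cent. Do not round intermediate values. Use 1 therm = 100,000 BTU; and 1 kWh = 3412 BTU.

$220.83

Heat load = 35.8 × 10⁶ BTU = 35,800,000 BTU
Gas: input = 35,800,000 / 0.857 = 41,773,629 BTU = 417.7 therm → 417.7 × $3.17 = $1,324.22
Heat pump: 35,800,000 BTU / 3412 = 10,490 kWh heat; / 3.1 = 3,385 kWh in → × $0.326 = $1,103.39
Difference = |$1,324.22 − $1,103.39| = $220.83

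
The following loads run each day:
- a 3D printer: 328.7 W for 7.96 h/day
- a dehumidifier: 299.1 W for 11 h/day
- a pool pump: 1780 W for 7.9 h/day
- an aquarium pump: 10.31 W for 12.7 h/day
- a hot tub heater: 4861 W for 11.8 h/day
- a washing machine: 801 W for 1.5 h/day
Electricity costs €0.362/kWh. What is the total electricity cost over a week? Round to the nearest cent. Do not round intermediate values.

3D printer: 328.7 W × 7.96 h × 7 d = 18,315 Wh = 18.32 kWh
dehumidifier: 299.1 W × 11 h × 7 d = 23,031 Wh = 23.03 kWh
pool pump: 1780 W × 7.9 h × 7 d = 98,434 Wh = 98.43 kWh
aquarium pump: 10.31 W × 12.7 h × 7 d = 917 Wh = 0.9166 kWh
hot tub heater: 4861 W × 11.8 h × 7 d = 401,519 Wh = 401.5 kWh
washing machine: 801 W × 1.5 h × 7 d = 8,410 Wh = 8.411 kWh
Total energy = 18.32 + 23.03 + 98.43 + 0.9166 + 401.5 + 8.411 = 550.6 kWh
Cost = 550.6 kWh × €0.362 = €199.33

€199.33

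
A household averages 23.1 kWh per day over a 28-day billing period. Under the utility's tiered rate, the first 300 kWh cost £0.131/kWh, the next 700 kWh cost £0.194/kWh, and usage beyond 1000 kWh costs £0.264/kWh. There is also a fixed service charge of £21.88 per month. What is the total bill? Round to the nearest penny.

Usage = 23.1 kWh/day × 28 days = 646.8 kWh
First 300 kWh × £0.131 = £39.30
Next 346.8 kWh × £0.194 = £67.28
Remaining tier: 0 kWh (not reached)
Energy charge = £106.58; + service £21.88 = £128.46

£128.46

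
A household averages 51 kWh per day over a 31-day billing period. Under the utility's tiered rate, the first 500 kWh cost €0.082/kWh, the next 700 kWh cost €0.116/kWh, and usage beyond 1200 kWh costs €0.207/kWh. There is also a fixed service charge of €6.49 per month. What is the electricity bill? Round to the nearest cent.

€207.56

Usage = 51 kWh/day × 31 days = 1581 kWh
First 500 kWh × €0.082 = €41.00
Next 700 kWh × €0.116 = €81.20
Remaining 381 kWh × €0.207 = €78.87
Energy charge = €201.07; + service €6.49 = €207.56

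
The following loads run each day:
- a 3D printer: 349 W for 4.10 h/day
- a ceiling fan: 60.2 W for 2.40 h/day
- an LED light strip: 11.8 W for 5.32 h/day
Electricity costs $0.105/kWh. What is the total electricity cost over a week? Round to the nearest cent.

3D printer: 349 W × 4.10 h × 7 d = 10,016 Wh = 10.02 kWh
ceiling fan: 60.2 W × 2.40 h × 7 d = 1,011 Wh = 1.011 kWh
LED light strip: 11.8 W × 5.32 h × 7 d = 439 Wh = 0.4394 kWh
Total energy = 10.02 + 1.011 + 0.4394 = 11.47 kWh
Cost = 11.47 kWh × $0.105 = $1.20

$1.20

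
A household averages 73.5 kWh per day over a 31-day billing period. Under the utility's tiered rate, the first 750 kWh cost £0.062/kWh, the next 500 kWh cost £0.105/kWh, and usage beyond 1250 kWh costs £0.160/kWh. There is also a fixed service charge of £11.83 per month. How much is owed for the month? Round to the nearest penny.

Usage = 73.5 kWh/day × 31 days = 2278.5 kWh
First 750 kWh × £0.062 = £46.50
Next 500 kWh × £0.105 = £52.50
Remaining 1028.5 kWh × £0.160 = £164.56
Energy charge = £263.56; + service £11.83 = £275.39

£275.39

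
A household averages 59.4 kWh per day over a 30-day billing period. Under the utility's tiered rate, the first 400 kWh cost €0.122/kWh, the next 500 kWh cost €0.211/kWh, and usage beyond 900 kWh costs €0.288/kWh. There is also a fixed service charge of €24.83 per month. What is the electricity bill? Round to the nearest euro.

Usage = 59.4 kWh/day × 30 days = 1782 kWh
First 400 kWh × €0.122 = €48.80
Next 500 kWh × €0.211 = €105.50
Remaining 882 kWh × €0.288 = €254.02
Energy charge = €408.32; + service €24.83 = €433.15 ≈ €433

€433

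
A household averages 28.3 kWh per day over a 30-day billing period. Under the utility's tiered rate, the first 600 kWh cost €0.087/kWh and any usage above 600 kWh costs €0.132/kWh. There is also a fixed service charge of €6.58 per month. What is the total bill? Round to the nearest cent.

€91.65

Usage = 28.3 kWh/day × 30 days = 849 kWh
First 600 kWh × €0.087 = €52.20
Remaining 249 kWh × €0.132 = €32.87
Energy charge = €85.07; + service €6.58 = €91.65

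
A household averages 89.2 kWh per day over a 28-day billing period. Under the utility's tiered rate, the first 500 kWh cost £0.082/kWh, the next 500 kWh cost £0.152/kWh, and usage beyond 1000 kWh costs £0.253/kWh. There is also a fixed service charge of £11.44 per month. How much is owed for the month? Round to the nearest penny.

£507.33

Usage = 89.2 kWh/day × 28 days = 2497.6 kWh
First 500 kWh × £0.082 = £41.00
Next 500 kWh × £0.152 = £76.00
Remaining 1497.6 kWh × £0.253 = £378.89
Energy charge = £495.89; + service £11.44 = £507.33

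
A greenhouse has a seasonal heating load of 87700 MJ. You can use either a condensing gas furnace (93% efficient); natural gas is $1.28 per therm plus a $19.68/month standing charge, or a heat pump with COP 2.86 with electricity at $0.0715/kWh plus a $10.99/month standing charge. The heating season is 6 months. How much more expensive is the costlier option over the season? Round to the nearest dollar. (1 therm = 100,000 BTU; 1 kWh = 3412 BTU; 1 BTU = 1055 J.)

$587

Heat load = 87700 MJ = 87,700,000,000 J / 1055 = 83,127,962 BTU
Gas: input = 83,127,962 / 0.93 = 89,384,905 BTU = 893.8 therm → 893.8 × $1.28 = $1,144.13; + 6 × $19.68 standing = $1,262.21
Heat pump: 83,127,962 BTU / 3412 = 24,360 kWh heat; / 2.86 = 8,519 kWh in → × $0.0715 = $609.09; + 6 × $10.99 standing = $675.03
Difference = |$1,262.21 − $675.03| = $587.18 ≈ $587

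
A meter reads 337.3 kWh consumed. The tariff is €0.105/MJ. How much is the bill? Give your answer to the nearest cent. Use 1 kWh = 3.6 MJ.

€127.50

337.3 kWh × (3.6 MJ/kWh) = 1,214 MJ
Cost = 1,214 MJ × €0.105/MJ = €127.50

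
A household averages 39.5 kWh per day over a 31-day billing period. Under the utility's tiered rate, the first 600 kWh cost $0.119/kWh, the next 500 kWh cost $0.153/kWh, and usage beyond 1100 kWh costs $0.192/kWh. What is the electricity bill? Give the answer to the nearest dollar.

$172

Usage = 39.5 kWh/day × 31 days = 1224.5 kWh
First 600 kWh × $0.119 = $71.40
Next 500 kWh × $0.153 = $76.50
Remaining 124.5 kWh × $0.192 = $23.90
Total = $171.80 ≈ $172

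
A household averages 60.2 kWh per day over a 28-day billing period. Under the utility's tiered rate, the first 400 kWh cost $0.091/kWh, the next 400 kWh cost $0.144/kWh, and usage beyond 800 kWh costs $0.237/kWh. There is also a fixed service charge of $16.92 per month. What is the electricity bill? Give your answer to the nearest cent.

Usage = 60.2 kWh/day × 28 days = 1685.6 kWh
First 400 kWh × $0.091 = $36.40
Next 400 kWh × $0.144 = $57.60
Remaining 885.6 kWh × $0.237 = $209.89
Energy charge = $303.89; + service $16.92 = $320.81

$320.81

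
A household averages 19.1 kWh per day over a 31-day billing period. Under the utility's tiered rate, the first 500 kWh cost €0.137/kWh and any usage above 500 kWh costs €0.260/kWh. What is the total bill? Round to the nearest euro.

€92

Usage = 19.1 kWh/day × 31 days = 592.1 kWh
First 500 kWh × €0.137 = €68.50
Remaining 92.1 kWh × €0.260 = €23.95
Total = €92.45 ≈ €92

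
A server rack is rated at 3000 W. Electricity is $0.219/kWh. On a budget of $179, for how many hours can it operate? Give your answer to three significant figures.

272 h

Energy budget = $179 / $0.219 per kWh = 817.4 kWh = 817,352 Wh
Runtime = 817,352 Wh / 3000 W = 272.5 h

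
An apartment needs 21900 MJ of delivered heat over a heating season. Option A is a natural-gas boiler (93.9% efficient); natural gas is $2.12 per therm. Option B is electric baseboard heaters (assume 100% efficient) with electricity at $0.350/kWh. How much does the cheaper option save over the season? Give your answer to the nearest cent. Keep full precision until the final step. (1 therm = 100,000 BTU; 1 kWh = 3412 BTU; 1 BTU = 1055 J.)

Heat load = 21900 MJ = 21,900,000,000 J / 1055 = 20,758,294 BTU
Gas: input = 20,758,294 / 0.939 = 22,106,809 BTU = 221.1 therm → 221.1 × $2.12 = $468.66
Electric: 20,758,294 BTU / 3412 = 6,084 kWh → × $0.350 = $2,129.37
Difference = |$468.66 − $2,129.37| = $1,660.70

$1660.70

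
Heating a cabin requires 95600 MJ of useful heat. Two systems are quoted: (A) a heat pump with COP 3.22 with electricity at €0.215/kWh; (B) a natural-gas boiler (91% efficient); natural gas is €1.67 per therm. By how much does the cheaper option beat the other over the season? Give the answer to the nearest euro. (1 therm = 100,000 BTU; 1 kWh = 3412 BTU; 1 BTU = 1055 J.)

Heat load = 95600 MJ = 95,600,000,000 J / 1055 = 90,616,114 BTU
Gas: input = 90,616,114 / 0.910 = 99,578,147 BTU = 995.8 therm → 995.8 × €1.67 = €1,662.96
Heat pump: 90,616,114 BTU / 3412 = 26,560 kWh heat; / 3.22 = 8,248 kWh in → × €0.215 = €1,773.29
Difference = |€1,662.96 − €1,773.29| = €110.33 ≈ €110

€110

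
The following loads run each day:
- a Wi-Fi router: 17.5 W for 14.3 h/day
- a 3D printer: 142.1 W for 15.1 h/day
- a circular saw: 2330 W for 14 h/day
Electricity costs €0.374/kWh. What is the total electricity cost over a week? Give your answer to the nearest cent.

€91.67

Wi-Fi router: 17.5 W × 14.3 h × 7 d = 1,752 Wh = 1.752 kWh
3D printer: 142.1 W × 15.1 h × 7 d = 15,020 Wh = 15.02 kWh
circular saw: 2330 W × 14 h × 7 d = 228,340 Wh = 228.3 kWh
Total energy = 1.752 + 15.02 + 228.3 = 245.1 kWh
Cost = 245.1 kWh × €0.374 = €91.67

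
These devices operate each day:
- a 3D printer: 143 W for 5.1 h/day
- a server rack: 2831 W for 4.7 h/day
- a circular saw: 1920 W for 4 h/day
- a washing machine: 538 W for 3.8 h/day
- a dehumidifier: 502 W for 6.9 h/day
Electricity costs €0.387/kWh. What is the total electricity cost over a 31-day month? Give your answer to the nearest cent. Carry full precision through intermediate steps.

€326.60

3D printer: 143 W × 5.1 h × 31 d = 22,608 Wh = 22.61 kWh
server rack: 2831 W × 4.7 h × 31 d = 412,477 Wh = 412.5 kWh
circular saw: 1920 W × 4 h × 31 d = 238,080 Wh = 238.1 kWh
washing machine: 538 W × 3.8 h × 31 d = 63,376 Wh = 63.38 kWh
dehumidifier: 502 W × 6.9 h × 31 d = 107,378 Wh = 107.4 kWh
Total energy = 22.61 + 412.5 + 238.1 + 63.38 + 107.4 = 843.9 kWh
Cost = 843.9 kWh × €0.387 = €326.60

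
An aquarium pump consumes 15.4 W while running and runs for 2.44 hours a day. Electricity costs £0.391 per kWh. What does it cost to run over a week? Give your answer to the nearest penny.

Energy = 15.4 W × 2.44 h/day × 7 days = 263 Wh = 0.263 kWh
Cost = 0.263 kWh × £0.391/kWh = £0.10

£0.10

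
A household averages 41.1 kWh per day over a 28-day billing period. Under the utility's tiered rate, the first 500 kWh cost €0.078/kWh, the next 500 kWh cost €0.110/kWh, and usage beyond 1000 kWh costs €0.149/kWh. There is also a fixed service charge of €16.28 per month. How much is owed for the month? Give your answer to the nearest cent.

€132.75

Usage = 41.1 kWh/day × 28 days = 1150.8 kWh
First 500 kWh × €0.078 = €39.00
Next 500 kWh × €0.110 = €55.00
Remaining 150.8 kWh × €0.149 = €22.47
Energy charge = €116.47; + service €16.28 = €132.75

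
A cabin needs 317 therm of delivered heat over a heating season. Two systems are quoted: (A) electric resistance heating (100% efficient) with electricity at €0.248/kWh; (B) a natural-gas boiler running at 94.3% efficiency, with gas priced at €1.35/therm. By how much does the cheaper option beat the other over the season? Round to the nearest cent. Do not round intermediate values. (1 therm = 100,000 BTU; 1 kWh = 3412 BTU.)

Heat load = 317 therm × 100,000 = 31,700,000 BTU
Gas: input = 31,700,000 / 0.943 = 33,616,119 BTU = 336.2 therm → 336.2 × €1.35 = €453.82
Electric: 31,700,000 BTU / 3412 = 9,291 kWh → × €0.248 = €2,304.10
Difference = |€453.82 − €2,304.10| = €1,850.29

€1850.29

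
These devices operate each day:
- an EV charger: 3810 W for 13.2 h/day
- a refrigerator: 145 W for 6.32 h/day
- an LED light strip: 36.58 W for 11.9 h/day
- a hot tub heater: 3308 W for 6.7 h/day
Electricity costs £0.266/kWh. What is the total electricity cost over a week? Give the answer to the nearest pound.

EV charger: 3810 W × 13.2 h × 7 d = 352,044 Wh = 352 kWh
refrigerator: 145 W × 6.32 h × 7 d = 6,415 Wh = 6.415 kWh
LED light strip: 36.58 W × 11.9 h × 7 d = 3,047 Wh = 3.047 kWh
hot tub heater: 3308 W × 6.7 h × 7 d = 155,145 Wh = 155.1 kWh
Total energy = 352 + 6.415 + 3.047 + 155.1 = 516.7 kWh
Cost = 516.7 kWh × £0.266 = £137.43 ≈ £137

£137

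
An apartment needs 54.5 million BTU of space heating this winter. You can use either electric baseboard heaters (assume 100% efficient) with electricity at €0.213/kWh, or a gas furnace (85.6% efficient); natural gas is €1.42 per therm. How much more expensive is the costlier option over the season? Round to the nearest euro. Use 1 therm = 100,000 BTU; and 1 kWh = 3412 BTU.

Heat load = 54.5 × 10⁶ BTU = 54,500,000 BTU
Gas: input = 54,500,000 / 0.856 = 63,668,224 BTU = 636.7 therm → 636.7 × €1.42 = €904.09
Electric: 54,500,000 BTU / 3412 = 15,970 kWh → × €0.213 = €3,402.26
Difference = |€904.09 − €3,402.26| = €2,498.17 ≈ €2498

€2498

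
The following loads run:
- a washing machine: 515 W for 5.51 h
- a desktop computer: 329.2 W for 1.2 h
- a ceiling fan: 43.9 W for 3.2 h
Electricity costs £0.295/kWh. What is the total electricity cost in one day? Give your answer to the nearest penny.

washing machine: 515 W × 5.51 h = 2,838 Wh = 2.838 kWh
desktop computer: 329.2 W × 1.2 h = 395 Wh = 0.395 kWh
ceiling fan: 43.9 W × 3.2 h = 140 Wh = 0.1405 kWh
Total energy = 2.838 + 0.395 + 0.1405 = 3.373 kWh
Cost = 3.373 kWh × £0.295 = £1.00

£1.00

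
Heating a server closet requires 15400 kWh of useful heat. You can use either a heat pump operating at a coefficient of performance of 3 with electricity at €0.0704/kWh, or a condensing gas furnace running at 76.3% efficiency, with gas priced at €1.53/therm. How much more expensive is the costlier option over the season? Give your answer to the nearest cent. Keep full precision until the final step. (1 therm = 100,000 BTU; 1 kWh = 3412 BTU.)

€692.26

Heat load = 15400 kWh × 3412 = 52,544,800 BTU
Gas: input = 52,544,800 / 0.763 = 68,866,055 BTU = 688.7 therm → 688.7 × €1.53 = €1,053.65
Heat pump: 52,544,800 BTU / 3412 = 15,400 kWh heat; / 3 = 5,133 kWh in → × €0.0704 = €361.39
Difference = |€1,053.65 − €361.39| = €692.26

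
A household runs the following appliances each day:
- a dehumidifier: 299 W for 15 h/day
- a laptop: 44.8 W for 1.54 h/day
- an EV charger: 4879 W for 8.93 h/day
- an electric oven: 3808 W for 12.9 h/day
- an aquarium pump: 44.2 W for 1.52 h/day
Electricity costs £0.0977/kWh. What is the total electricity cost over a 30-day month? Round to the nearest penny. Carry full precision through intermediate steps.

£285.23

dehumidifier: 299 W × 15 h × 30 d = 134,550 Wh = 134.6 kWh
laptop: 44.8 W × 1.54 h × 30 d = 2,070 Wh = 2.07 kWh
EV charger: 4879 W × 8.93 h × 30 d = 1,307,084 Wh = 1,307 kWh
electric oven: 3808 W × 12.9 h × 30 d = 1,473,696 Wh = 1,474 kWh
aquarium pump: 44.2 W × 1.52 h × 30 d = 2,016 Wh = 2.016 kWh
Total energy = 134.6 + 2.07 + 1,307 + 1,474 + 2.016 = 2,919 kWh
Cost = 2,919 kWh × £0.0977 = £285.23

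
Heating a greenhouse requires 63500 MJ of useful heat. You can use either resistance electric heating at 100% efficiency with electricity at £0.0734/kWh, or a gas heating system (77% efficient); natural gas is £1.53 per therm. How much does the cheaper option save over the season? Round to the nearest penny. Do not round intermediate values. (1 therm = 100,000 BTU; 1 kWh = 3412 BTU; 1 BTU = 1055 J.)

£98.84

Heat load = 63500 MJ = 63,500,000,000 J / 1055 = 60,189,573 BTU
Gas: input = 60,189,573 / 0.77 = 78,168,277 BTU = 781.7 therm → 781.7 × £1.53 = £1,195.97
Electric: 60,189,573 BTU / 3412 = 17,640 kWh → × £0.0734 = £1,294.82
Difference = |£1,195.97 − £1,294.82| = £98.84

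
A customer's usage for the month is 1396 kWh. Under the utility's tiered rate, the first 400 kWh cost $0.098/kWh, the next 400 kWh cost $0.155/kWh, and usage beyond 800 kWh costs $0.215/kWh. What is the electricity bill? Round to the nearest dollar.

First 400 kWh × $0.098 = $39.20
Next 400 kWh × $0.155 = $62.00
Remaining 596 kWh × $0.215 = $128.14
Total = $229.34 ≈ $229

$229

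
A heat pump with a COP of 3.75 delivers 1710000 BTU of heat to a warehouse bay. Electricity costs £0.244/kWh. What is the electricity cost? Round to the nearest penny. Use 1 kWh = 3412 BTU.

Heat delivered = 1,710,000 BTU / 3412 = 501.2 kWh
Electrical input = 501.2 kWh / 3.75 = 133.6 kWh
Cost = 133.6 × £0.244/kWh = £32.61

£32.61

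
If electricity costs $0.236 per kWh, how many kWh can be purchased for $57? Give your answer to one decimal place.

$57 / $0.236 per kWh = 241.5 kWh

241.5 kWh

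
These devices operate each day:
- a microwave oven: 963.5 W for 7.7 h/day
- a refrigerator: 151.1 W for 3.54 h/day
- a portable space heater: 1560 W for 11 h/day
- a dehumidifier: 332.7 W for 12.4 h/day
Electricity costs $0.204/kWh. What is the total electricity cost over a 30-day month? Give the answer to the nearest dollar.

$179

microwave oven: 963.5 W × 7.7 h × 30 d = 222,568 Wh = 222.6 kWh
refrigerator: 151.1 W × 3.54 h × 30 d = 16,047 Wh = 16.05 kWh
portable space heater: 1560 W × 11 h × 30 d = 514,800 Wh = 514.8 kWh
dehumidifier: 332.7 W × 12.4 h × 30 d = 123,764 Wh = 123.8 kWh
Total energy = 222.6 + 16.05 + 514.8 + 123.8 = 877.2 kWh
Cost = 877.2 kWh × $0.204 = $178.94 ≈ $179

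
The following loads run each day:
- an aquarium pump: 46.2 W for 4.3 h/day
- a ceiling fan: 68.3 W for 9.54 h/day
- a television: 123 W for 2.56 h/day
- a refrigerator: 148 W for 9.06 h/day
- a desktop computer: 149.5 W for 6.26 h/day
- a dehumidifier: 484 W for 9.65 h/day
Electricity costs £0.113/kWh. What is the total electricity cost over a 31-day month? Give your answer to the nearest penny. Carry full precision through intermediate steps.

£28.42

aquarium pump: 46.2 W × 4.3 h × 31 d = 6,158 Wh = 6.158 kWh
ceiling fan: 68.3 W × 9.54 h × 31 d = 20,199 Wh = 20.2 kWh
television: 123 W × 2.56 h × 31 d = 9,761 Wh = 9.761 kWh
refrigerator: 148 W × 9.06 h × 31 d = 41,567 Wh = 41.57 kWh
desktop computer: 149.5 W × 6.26 h × 31 d = 29,012 Wh = 29.01 kWh
dehumidifier: 484 W × 9.65 h × 31 d = 144,789 Wh = 144.8 kWh
Total energy = 6.158 + 20.2 + 9.761 + 41.57 + 29.01 + 144.8 = 251.5 kWh
Cost = 251.5 kWh × £0.113 = £28.42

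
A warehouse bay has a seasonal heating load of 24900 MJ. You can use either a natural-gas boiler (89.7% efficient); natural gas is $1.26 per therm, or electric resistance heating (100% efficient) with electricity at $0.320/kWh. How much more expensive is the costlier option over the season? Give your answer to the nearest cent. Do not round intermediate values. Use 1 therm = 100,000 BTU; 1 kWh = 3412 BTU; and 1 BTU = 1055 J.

$1882.01

Heat load = 24900 MJ = 24,900,000,000 J / 1055 = 23,601,896 BTU
Gas: input = 23,601,896 / 0.897 = 26,312,035 BTU = 263.1 therm → 263.1 × $1.26 = $331.53
Electric: 23,601,896 BTU / 3412 = 6,917 kWh → × $0.320 = $2,213.54
Difference = |$331.53 − $2,213.54| = $1,882.01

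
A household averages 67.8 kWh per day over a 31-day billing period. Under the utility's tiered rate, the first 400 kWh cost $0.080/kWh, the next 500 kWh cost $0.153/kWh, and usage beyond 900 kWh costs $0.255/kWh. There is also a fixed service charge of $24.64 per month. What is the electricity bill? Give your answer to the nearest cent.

$439.60

Usage = 67.8 kWh/day × 31 days = 2101.8 kWh
First 400 kWh × $0.080 = $32.00
Next 500 kWh × $0.153 = $76.50
Remaining 1201.8 kWh × $0.255 = $306.46
Energy charge = $414.96; + service $24.64 = $439.60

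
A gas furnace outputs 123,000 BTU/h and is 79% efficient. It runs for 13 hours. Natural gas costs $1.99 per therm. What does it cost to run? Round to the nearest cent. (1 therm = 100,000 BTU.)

$40.28

Heat delivered = 123,000 BTU/h × 13 h = 1,599,000 BTU
Gas input = 1,599,000 / 0.79 = 2,024,051 BTU
= 2,024,051 / 100,000 = 20.24 therm
Cost = 20.24 × $1.99/therm = $40.28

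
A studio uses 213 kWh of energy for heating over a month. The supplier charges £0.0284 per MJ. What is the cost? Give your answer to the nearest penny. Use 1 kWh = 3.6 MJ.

213 kWh × (3.6 MJ/kWh) = 766.8 MJ
Cost = 766.8 MJ × £0.0284/MJ = £21.78

£21.78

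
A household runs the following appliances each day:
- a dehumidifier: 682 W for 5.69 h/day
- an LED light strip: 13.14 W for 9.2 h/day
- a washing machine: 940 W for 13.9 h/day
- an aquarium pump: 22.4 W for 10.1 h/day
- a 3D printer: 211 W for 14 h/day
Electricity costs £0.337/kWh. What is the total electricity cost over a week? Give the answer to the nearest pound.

£48

dehumidifier: 682 W × 5.69 h × 7 d = 27,164 Wh = 27.16 kWh
LED light strip: 13.14 W × 9.2 h × 7 d = 846 Wh = 0.8462 kWh
washing machine: 940 W × 13.9 h × 7 d = 91,462 Wh = 91.46 kWh
aquarium pump: 22.4 W × 10.1 h × 7 d = 1,584 Wh = 1.584 kWh
3D printer: 211 W × 14 h × 7 d = 20,678 Wh = 20.68 kWh
Total energy = 27.16 + 0.8462 + 91.46 + 1.584 + 20.68 = 141.7 kWh
Cost = 141.7 kWh × £0.337 = £47.76 ≈ £48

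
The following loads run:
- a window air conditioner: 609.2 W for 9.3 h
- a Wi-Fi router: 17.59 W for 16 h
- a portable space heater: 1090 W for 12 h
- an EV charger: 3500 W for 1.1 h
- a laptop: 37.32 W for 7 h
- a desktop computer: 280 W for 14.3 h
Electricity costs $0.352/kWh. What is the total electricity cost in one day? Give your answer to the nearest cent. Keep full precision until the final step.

$9.55

window air conditioner: 609.2 W × 9.3 h = 5,666 Wh = 5.666 kWh
Wi-Fi router: 17.59 W × 16 h = 281 Wh = 0.2814 kWh
portable space heater: 1090 W × 12 h = 13,080 Wh = 13.08 kWh
EV charger: 3500 W × 1.1 h = 3,850 Wh = 3.85 kWh
laptop: 37.32 W × 7 h = 261 Wh = 0.2612 kWh
desktop computer: 280 W × 14.3 h = 4,004 Wh = 4.004 kWh
Total energy = 5.666 + 0.2814 + 13.08 + 3.85 + 0.2612 + 4.004 = 27.14 kWh
Cost = 27.14 kWh × $0.352 = $9.55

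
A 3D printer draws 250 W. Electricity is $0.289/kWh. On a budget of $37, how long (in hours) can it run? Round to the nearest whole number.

512 h

Energy budget = $37 / $0.289 per kWh = 128 kWh = 128,028 Wh
Runtime = 128,028 Wh / 250 W = 512.1 h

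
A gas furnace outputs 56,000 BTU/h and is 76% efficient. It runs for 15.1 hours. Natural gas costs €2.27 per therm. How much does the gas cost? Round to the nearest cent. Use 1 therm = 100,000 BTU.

€25.26

Heat delivered = 56,000 BTU/h × 15.1 h = 845,600 BTU
Gas input = 845,600 / 0.760 = 1,112,632 BTU
= 1,112,632 / 100,000 = 11.13 therm
Cost = 11.13 × €2.27/therm = €25.26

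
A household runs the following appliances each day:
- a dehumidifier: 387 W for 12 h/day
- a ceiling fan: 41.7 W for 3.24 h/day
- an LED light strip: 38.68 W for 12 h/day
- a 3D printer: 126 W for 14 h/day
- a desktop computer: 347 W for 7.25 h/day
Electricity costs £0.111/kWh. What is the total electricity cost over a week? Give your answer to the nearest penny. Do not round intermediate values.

£7.40

dehumidifier: 387 W × 12 h × 7 d = 32,508 Wh = 32.51 kWh
ceiling fan: 41.7 W × 3.24 h × 7 d = 946 Wh = 0.9458 kWh
LED light strip: 38.68 W × 12 h × 7 d = 3,249 Wh = 3.249 kWh
3D printer: 126 W × 14 h × 7 d = 12,348 Wh = 12.35 kWh
desktop computer: 347 W × 7.25 h × 7 d = 17,610 Wh = 17.61 kWh
Total energy = 32.51 + 0.9458 + 3.249 + 12.35 + 17.61 = 66.66 kWh
Cost = 66.66 kWh × £0.111 = £7.40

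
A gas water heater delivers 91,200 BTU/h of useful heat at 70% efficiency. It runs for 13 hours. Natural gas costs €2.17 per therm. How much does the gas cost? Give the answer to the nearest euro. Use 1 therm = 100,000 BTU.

€37

Heat delivered = 91,200 BTU/h × 13 h = 1,185,600 BTU
Gas input = 1,185,600 / 0.70 = 1,693,714 BTU
= 1,693,714 / 100,000 = 16.94 therm
Cost = 16.94 × €2.17/therm = €36.75 ≈ €37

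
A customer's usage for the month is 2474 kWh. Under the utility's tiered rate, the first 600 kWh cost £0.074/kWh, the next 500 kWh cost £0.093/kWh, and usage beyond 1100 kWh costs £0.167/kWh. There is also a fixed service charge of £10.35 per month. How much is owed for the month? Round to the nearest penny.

£330.71

First 600 kWh × £0.074 = £44.40
Next 500 kWh × £0.093 = £46.50
Remaining 1374 kWh × £0.167 = £229.46
Energy charge = £320.36; + service £10.35 = £330.71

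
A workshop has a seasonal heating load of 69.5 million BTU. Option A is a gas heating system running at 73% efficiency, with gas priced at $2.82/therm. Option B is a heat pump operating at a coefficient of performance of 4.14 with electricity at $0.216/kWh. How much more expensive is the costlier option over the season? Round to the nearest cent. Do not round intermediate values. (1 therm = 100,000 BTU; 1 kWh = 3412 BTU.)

Heat load = 69.5 × 10⁶ BTU = 69,500,000 BTU
Gas: input = 69,500,000 / 0.73 = 95,205,479 BTU = 952.1 therm → 952.1 × $2.82 = $2,684.79
Heat pump: 69,500,000 BTU / 3412 = 20,370 kWh heat; / 4.14 = 4,920 kWh in → × $0.216 = $1,062.75
Difference = |$2,684.79 − $1,062.75| = $1,622.05

$1622.05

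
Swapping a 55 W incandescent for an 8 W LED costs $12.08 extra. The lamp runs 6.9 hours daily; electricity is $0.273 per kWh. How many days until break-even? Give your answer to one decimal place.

136.4 days

Power saved = 55 − 8 = 47 W
Daily energy saved = 47 W × 6.9 h = 324.3 Wh = 0.3243 kWh
Daily savings = 0.3243 × $0.273 = $0.0885
Payback = $12.08 / $0.0885 per day = 136.4 days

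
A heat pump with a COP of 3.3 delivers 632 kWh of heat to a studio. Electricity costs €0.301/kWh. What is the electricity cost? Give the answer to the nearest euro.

€58

Electrical input = 632 kWh / 3.3 = 191.5 kWh
Cost = 191.5 × €0.301/kWh = €57.65 ≈ €58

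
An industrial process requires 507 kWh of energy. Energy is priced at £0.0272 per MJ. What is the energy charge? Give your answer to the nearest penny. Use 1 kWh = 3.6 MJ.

£49.65

507 kWh × (3.6 MJ/kWh) = 1,825 MJ
Cost = 1,825 MJ × £0.0272/MJ = £49.65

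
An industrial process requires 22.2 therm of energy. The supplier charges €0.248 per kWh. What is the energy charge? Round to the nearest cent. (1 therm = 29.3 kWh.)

22.2 therm × (29.3 kWh/therm) = 650.5 kWh
Cost = 650.5 kWh × €0.248/kWh = €161.31

€161.31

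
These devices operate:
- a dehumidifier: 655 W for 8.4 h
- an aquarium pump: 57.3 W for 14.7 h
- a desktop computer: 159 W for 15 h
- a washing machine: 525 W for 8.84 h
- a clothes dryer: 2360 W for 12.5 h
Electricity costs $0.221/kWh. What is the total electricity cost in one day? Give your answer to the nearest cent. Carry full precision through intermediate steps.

dehumidifier: 655 W × 8.4 h = 5,502 Wh = 5.502 kWh
aquarium pump: 57.3 W × 14.7 h = 842 Wh = 0.8423 kWh
desktop computer: 159 W × 15 h = 2,385 Wh = 2.385 kWh
washing machine: 525 W × 8.84 h = 4,641 Wh = 4.641 kWh
clothes dryer: 2360 W × 12.5 h = 29,500 Wh = 29.5 kWh
Total energy = 5.502 + 0.8423 + 2.385 + 4.641 + 29.5 = 42.87 kWh
Cost = 42.87 kWh × $0.221 = $9.47

$9.47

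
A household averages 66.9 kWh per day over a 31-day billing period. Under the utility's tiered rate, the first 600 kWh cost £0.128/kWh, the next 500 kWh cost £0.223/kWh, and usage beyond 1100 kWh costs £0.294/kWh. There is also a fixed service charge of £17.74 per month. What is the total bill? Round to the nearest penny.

Usage = 66.9 kWh/day × 31 days = 2073.9 kWh
First 600 kWh × £0.128 = £76.80
Next 500 kWh × £0.223 = £111.50
Remaining 973.9 kWh × £0.294 = £286.33
Energy charge = £474.63; + service £17.74 = £492.37

£492.37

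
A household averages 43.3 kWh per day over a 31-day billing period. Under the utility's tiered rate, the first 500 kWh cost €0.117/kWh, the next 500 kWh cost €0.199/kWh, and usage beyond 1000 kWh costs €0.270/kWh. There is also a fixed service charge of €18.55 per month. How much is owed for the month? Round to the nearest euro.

€269

Usage = 43.3 kWh/day × 31 days = 1342.3 kWh
First 500 kWh × €0.117 = €58.50
Next 500 kWh × €0.199 = €99.50
Remaining 342.3 kWh × €0.270 = €92.42
Energy charge = €250.42; + service €18.55 = €268.97 ≈ €269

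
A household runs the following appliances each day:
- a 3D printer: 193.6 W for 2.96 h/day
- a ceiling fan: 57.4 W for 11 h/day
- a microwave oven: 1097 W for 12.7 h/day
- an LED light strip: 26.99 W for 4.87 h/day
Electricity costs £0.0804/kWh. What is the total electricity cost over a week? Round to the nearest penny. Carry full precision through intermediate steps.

£8.59

3D printer: 193.6 W × 2.96 h × 7 d = 4,011 Wh = 4.011 kWh
ceiling fan: 57.4 W × 11 h × 7 d = 4,420 Wh = 4.42 kWh
microwave oven: 1097 W × 12.7 h × 7 d = 97,523 Wh = 97.52 kWh
LED light strip: 26.99 W × 4.87 h × 7 d = 920 Wh = 0.9201 kWh
Total energy = 4.011 + 4.42 + 97.52 + 0.9201 = 106.9 kWh
Cost = 106.9 kWh × £0.0804 = £8.59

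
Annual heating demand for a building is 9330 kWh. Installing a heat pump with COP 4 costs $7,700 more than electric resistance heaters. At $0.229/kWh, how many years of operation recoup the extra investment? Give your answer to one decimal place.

4.8 years

Resistance: 9330 kWh × $0.229 = $2,136.57/yr
Heat pump: 9330 / 4 = 2332 kWh in → × $0.229 = $534.14/yr
Annual savings = $1,602.43
Payback = $7,700 / $1,602.43 = 4.81 years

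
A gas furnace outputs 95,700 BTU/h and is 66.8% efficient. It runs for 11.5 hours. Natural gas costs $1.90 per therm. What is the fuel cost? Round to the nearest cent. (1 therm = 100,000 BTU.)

Heat delivered = 95,700 BTU/h × 11.5 h = 1,100,550 BTU
Gas input = 1,100,550 / 0.668 = 1,647,530 BTU
= 1,647,530 / 100,000 = 16.48 therm
Cost = 16.48 × $1.90/therm = $31.30

$31.30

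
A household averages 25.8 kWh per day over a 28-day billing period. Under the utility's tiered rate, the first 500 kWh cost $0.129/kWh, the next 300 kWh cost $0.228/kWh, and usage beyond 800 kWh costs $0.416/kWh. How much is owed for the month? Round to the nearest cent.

$115.21

Usage = 25.8 kWh/day × 28 days = 722.4 kWh
First 500 kWh × $0.129 = $64.50
Next 222.4 kWh × $0.228 = $50.71
Remaining tier: 0 kWh (not reached)
Total = $115.21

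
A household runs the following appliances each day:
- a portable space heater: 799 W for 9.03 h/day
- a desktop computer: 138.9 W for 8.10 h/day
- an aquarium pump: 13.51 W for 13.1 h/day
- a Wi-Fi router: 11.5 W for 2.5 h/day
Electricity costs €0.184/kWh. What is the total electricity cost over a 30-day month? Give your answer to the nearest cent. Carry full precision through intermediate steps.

portable space heater: 799 W × 9.03 h × 30 d = 216,449 Wh = 216.4 kWh
desktop computer: 138.9 W × 8.10 h × 30 d = 33,753 Wh = 33.75 kWh
aquarium pump: 13.51 W × 13.1 h × 30 d = 5,309 Wh = 5.309 kWh
Wi-Fi router: 11.5 W × 2.5 h × 30 d = 862 Wh = 0.8625 kWh
Total energy = 216.4 + 33.75 + 5.309 + 0.8625 = 256.4 kWh
Cost = 256.4 kWh × €0.184 = €47.17

€47.17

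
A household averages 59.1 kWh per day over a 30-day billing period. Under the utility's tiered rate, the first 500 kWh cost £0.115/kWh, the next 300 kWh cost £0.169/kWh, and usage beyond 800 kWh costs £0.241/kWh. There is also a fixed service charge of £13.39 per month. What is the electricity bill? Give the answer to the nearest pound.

£356

Usage = 59.1 kWh/day × 30 days = 1773 kWh
First 500 kWh × £0.115 = £57.50
Next 300 kWh × £0.169 = £50.70
Remaining 973 kWh × £0.241 = £234.49
Energy charge = £342.69; + service £13.39 = £356.08 ≈ £356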